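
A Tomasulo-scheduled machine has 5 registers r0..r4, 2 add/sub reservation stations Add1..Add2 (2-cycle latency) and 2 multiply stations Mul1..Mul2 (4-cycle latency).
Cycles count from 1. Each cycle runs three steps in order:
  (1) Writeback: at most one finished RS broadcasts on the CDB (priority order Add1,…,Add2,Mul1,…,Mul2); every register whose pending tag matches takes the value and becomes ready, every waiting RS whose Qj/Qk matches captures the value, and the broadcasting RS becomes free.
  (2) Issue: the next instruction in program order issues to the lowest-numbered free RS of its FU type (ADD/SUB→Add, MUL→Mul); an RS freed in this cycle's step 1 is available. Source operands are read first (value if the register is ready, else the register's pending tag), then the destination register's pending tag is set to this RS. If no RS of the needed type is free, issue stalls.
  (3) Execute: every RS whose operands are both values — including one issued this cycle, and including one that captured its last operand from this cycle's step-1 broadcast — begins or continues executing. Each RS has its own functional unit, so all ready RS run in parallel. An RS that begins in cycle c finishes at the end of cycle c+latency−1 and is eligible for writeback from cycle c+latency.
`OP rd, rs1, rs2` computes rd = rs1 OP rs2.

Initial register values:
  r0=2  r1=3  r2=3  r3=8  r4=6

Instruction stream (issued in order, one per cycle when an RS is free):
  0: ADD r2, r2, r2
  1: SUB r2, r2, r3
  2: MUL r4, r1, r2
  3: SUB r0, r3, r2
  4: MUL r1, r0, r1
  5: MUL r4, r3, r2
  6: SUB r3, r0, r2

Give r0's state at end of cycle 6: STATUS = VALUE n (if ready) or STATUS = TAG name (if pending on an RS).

  c1: issue ADD r2<-Add1  regs: r0:2,r1:3,r2:Add1,r3:8,r4:6
  c2: issue SUB r2<-Add2  regs: r0:2,r1:3,r2:Add2,r3:8,r4:6
  c3: CDB Add1=6; issue MUL r4<-Mul1  regs: r0:2,r1:3,r2:Add2,r3:8,r4:Mul1
  c4: issue SUB r0<-Add1  regs: r0:Add1,r1:3,r2:Add2,r3:8,r4:Mul1
  c5: CDB Add2=-2; issue MUL r1<-Mul2  regs: r0:Add1,r1:Mul2,r2:-2,r3:8,r4:Mul1
  c6: stall  regs: r0:Add1,r1:Mul2,r2:-2,r3:8,r4:Mul1

STATUS = TAG Add1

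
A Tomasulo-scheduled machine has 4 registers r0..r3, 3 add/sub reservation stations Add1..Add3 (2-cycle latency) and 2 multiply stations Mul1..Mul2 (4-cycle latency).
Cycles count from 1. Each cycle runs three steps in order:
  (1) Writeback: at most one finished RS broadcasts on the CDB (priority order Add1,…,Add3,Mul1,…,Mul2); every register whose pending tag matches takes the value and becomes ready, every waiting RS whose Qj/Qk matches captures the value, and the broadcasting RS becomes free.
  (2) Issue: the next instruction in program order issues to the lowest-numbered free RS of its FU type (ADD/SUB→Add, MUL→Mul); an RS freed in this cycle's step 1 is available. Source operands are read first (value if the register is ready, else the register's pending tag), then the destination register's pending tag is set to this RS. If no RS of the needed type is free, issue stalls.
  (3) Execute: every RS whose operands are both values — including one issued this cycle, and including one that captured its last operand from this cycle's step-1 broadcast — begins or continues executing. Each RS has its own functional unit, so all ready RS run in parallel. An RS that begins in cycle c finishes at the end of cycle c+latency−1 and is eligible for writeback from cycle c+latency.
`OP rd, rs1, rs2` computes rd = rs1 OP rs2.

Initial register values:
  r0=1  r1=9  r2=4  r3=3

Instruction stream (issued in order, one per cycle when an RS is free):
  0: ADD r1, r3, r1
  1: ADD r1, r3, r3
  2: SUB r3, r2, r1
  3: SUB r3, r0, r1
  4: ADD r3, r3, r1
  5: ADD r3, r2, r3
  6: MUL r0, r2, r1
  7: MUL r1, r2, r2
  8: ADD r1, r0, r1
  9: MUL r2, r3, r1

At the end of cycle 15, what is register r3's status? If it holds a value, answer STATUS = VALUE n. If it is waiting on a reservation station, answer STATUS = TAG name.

c1: issue ADD r1<-Add1 | r0:1,r1:Add1,r2:4,r3:3
c2: issue ADD r1<-Add2 | r0:1,r1:Add2,r2:4,r3:3
c3: CDB Add1=12; issue SUB r3<-Add1 | r0:1,r1:Add2,r2:4,r3:Add1
c4: CDB Add2=6; issue SUB r3<-Add2 | r0:1,r1:6,r2:4,r3:Add2
c5: issue ADD r3<-Add3 | r0:1,r1:6,r2:4,r3:Add3
c6: CDB Add1=-2; issue ADD r3<-Add1 | r0:1,r1:6,r2:4,r3:Add1
c7: CDB Add2=-5; issue MUL r0<-Mul1 | r0:Mul1,r1:6,r2:4,r3:Add1
c8: issue MUL r1<-Mul2 | r0:Mul1,r1:Mul2,r2:4,r3:Add1
c9: CDB Add3=1; issue ADD r1<-Add2 | r0:Mul1,r1:Add2,r2:4,r3:Add1
c10: stall | r0:Mul1,r1:Add2,r2:4,r3:Add1
c11: CDB Add1=5; stall | r0:Mul1,r1:Add2,r2:4,r3:5
c12: CDB Mul1=24; issue MUL r2<-Mul1 | r0:24,r1:Add2,r2:Mul1,r3:5
c13: CDB Mul2=16 | r0:24,r1:Add2,r2:Mul1,r3:5
c14: - | r0:24,r1:Add2,r2:Mul1,r3:5
c15: CDB Add2=40 | r0:24,r1:40,r2:Mul1,r3:5

STATUS = VALUE 5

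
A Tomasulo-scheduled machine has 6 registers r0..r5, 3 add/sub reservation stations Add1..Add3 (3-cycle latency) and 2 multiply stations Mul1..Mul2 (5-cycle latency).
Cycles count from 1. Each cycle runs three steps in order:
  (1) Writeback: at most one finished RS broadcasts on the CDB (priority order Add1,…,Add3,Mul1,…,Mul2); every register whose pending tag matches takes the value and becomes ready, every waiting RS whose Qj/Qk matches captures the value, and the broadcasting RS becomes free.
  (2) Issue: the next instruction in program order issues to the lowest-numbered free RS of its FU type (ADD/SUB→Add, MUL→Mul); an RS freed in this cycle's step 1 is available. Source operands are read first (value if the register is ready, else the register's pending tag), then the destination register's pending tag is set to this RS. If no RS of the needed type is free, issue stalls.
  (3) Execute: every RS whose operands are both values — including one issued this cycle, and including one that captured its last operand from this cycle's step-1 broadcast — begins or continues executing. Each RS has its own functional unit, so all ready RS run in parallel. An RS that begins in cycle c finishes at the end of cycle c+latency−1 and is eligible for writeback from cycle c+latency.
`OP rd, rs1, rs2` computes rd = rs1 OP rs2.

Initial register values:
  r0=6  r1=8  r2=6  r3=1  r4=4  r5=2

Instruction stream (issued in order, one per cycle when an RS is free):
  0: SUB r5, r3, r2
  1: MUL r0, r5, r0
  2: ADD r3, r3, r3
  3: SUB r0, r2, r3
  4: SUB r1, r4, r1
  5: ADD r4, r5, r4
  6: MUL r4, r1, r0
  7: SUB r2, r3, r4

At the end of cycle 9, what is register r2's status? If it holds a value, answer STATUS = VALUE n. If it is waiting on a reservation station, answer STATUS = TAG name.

cycle 1: issue SUB r5<-Add1 // r0:6,r1:8,r2:6,r3:1,r4:4,r5:Add1
cycle 2: issue MUL r0<-Mul1 // r0:Mul1,r1:8,r2:6,r3:1,r4:4,r5:Add1
cycle 3: issue ADD r3<-Add2 // r0:Mul1,r1:8,r2:6,r3:Add2,r4:4,r5:Add1
cycle 4: CDB Add1=-5; issue SUB r0<-Add1 // r0:Add1,r1:8,r2:6,r3:Add2,r4:4,r5:-5
cycle 5: issue SUB r1<-Add3 // r0:Add1,r1:Add3,r2:6,r3:Add2,r4:4,r5:-5
cycle 6: CDB Add2=2; issue ADD r4<-Add2 // r0:Add1,r1:Add3,r2:6,r3:2,r4:Add2,r5:-5
cycle 7: issue MUL r4<-Mul2 // r0:Add1,r1:Add3,r2:6,r3:2,r4:Mul2,r5:-5
cycle 8: CDB Add3=-4; issue SUB r2<-Add3 // r0:Add1,r1:-4,r2:Add3,r3:2,r4:Mul2,r5:-5
cycle 9: CDB Add1=4 // r0:4,r1:-4,r2:Add3,r3:2,r4:Mul2,r5:-5

STATUS = TAG Add3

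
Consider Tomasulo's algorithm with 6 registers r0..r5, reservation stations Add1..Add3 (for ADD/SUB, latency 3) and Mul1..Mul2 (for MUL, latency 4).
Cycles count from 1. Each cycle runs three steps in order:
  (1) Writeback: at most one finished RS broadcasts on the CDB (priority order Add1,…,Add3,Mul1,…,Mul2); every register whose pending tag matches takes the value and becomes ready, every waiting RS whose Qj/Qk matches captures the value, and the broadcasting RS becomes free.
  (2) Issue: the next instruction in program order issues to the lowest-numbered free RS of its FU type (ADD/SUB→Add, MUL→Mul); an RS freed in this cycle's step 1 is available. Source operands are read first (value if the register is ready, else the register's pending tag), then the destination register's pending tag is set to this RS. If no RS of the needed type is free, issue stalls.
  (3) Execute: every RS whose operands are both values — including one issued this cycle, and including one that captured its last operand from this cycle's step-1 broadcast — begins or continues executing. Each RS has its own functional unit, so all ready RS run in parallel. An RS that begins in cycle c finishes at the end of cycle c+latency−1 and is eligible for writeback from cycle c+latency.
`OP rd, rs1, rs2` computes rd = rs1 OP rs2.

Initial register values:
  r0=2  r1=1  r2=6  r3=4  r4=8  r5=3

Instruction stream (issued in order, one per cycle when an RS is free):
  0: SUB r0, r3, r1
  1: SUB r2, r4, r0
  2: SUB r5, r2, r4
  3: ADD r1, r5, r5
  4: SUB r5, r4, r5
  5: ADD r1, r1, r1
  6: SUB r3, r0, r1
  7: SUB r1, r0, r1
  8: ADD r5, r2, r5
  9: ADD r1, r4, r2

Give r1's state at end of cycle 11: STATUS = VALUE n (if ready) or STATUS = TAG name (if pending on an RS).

STATUS = TAG Add3

c1: issue SUB r0<-Add1 | r0:Add1,r1:1,r2:6,r3:4,r4:8,r5:3
c2: issue SUB r2<-Add2 | r0:Add1,r1:1,r2:Add2,r3:4,r4:8,r5:3
c3: issue SUB r5<-Add3 | r0:Add1,r1:1,r2:Add2,r3:4,r4:8,r5:Add3
c4: CDB Add1=3; issue ADD r1<-Add1 | r0:3,r1:Add1,r2:Add2,r3:4,r4:8,r5:Add3
c5: stall | r0:3,r1:Add1,r2:Add2,r3:4,r4:8,r5:Add3
c6: stall | r0:3,r1:Add1,r2:Add2,r3:4,r4:8,r5:Add3
c7: CDB Add2=5; issue SUB r5<-Add2 | r0:3,r1:Add1,r2:5,r3:4,r4:8,r5:Add2
c8: stall | r0:3,r1:Add1,r2:5,r3:4,r4:8,r5:Add2
c9: stall | r0:3,r1:Add1,r2:5,r3:4,r4:8,r5:Add2
c10: CDB Add3=-3; issue ADD r1<-Add3 | r0:3,r1:Add3,r2:5,r3:4,r4:8,r5:Add2
c11: stall | r0:3,r1:Add3,r2:5,r3:4,r4:8,r5:Add2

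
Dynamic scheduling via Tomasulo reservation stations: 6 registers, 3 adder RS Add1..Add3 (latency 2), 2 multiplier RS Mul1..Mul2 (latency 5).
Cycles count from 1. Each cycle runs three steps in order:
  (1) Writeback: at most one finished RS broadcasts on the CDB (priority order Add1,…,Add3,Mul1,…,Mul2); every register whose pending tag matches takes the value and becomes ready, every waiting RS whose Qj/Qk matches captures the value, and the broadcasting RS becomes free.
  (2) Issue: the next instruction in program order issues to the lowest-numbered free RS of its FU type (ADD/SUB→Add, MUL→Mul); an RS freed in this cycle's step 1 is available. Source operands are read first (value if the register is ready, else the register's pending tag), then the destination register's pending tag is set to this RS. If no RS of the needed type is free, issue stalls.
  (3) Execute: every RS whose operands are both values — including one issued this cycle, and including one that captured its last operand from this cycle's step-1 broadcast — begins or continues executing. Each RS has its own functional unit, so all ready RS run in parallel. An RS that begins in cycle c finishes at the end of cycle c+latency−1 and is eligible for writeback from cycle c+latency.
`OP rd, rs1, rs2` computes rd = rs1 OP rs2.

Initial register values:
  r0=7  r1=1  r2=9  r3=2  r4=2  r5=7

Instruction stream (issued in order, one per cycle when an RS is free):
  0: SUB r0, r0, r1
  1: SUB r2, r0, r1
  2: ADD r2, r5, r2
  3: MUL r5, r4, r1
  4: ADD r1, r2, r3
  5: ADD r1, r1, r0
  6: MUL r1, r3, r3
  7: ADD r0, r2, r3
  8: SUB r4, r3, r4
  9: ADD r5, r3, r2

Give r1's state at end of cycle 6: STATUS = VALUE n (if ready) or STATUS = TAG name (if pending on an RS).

STATUS = TAG Add3

c1: issue SUB r0<-Add1 | r0:Add1,r1:1,r2:9,r3:2,r4:2,r5:7
c2: issue SUB r2<-Add2 | r0:Add1,r1:1,r2:Add2,r3:2,r4:2,r5:7
c3: CDB Add1=6; issue ADD r2<-Add1 | r0:6,r1:1,r2:Add1,r3:2,r4:2,r5:7
c4: issue MUL r5<-Mul1 | r0:6,r1:1,r2:Add1,r3:2,r4:2,r5:Mul1
c5: CDB Add2=5; issue ADD r1<-Add2 | r0:6,r1:Add2,r2:Add1,r3:2,r4:2,r5:Mul1
c6: issue ADD r1<-Add3 | r0:6,r1:Add3,r2:Add1,r3:2,r4:2,r5:Mul1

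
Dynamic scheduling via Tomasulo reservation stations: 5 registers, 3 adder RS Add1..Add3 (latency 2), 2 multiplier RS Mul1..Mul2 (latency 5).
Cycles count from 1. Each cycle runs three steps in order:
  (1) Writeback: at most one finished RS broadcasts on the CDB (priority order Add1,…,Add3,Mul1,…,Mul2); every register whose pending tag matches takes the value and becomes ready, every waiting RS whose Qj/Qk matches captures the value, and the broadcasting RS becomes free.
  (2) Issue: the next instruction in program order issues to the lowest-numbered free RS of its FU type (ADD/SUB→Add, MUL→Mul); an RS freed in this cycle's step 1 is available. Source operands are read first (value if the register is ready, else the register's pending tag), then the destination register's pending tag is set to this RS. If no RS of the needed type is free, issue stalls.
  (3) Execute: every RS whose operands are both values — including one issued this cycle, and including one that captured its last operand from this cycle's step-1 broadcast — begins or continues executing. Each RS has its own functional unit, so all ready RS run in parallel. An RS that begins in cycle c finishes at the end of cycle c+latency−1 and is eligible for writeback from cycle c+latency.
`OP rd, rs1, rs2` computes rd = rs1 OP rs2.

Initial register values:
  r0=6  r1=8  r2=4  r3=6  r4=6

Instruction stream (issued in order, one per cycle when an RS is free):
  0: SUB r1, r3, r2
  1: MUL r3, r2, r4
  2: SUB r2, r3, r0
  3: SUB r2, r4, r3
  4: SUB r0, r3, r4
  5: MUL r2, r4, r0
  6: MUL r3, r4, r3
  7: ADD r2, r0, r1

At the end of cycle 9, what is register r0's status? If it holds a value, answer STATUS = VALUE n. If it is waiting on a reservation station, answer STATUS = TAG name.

STATUS = TAG Add3

cycle 1: issue SUB r1<-Add1 // r0:6,r1:Add1,r2:4,r3:6,r4:6
cycle 2: issue MUL r3<-Mul1 // r0:6,r1:Add1,r2:4,r3:Mul1,r4:6
cycle 3: CDB Add1=2; issue SUB r2<-Add1 // r0:6,r1:2,r2:Add1,r3:Mul1,r4:6
cycle 4: issue SUB r2<-Add2 // r0:6,r1:2,r2:Add2,r3:Mul1,r4:6
cycle 5: issue SUB r0<-Add3 // r0:Add3,r1:2,r2:Add2,r3:Mul1,r4:6
cycle 6: issue MUL r2<-Mul2 // r0:Add3,r1:2,r2:Mul2,r3:Mul1,r4:6
cycle 7: CDB Mul1=24; issue MUL r3<-Mul1 // r0:Add3,r1:2,r2:Mul2,r3:Mul1,r4:6
cycle 8: stall // r0:Add3,r1:2,r2:Mul2,r3:Mul1,r4:6
cycle 9: CDB Add1=18; issue ADD r2<-Add1 // r0:Add3,r1:2,r2:Add1,r3:Mul1,r4:6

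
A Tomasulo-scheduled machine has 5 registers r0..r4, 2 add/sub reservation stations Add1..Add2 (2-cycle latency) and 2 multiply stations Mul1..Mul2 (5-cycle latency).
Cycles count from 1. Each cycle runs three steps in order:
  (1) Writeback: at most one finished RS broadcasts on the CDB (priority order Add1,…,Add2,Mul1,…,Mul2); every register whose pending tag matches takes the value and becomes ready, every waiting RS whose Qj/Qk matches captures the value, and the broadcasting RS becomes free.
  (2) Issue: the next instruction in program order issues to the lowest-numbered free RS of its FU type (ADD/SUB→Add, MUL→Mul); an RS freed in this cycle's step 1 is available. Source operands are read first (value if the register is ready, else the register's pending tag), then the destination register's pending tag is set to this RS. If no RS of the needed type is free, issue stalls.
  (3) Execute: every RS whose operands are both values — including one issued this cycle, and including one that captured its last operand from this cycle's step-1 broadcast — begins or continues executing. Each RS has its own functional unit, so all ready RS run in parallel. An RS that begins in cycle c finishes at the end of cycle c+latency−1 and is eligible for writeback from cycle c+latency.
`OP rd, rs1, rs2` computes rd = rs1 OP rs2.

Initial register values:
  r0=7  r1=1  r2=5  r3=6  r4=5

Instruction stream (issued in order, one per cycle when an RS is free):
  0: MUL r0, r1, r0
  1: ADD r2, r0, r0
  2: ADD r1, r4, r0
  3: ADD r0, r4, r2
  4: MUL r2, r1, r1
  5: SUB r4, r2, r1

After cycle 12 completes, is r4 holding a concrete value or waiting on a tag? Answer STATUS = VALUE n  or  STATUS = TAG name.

  c1: issue MUL r0<-Mul1  regs: r0:Mul1,r1:1,r2:5,r3:6,r4:5
  c2: issue ADD r2<-Add1  regs: r0:Mul1,r1:1,r2:Add1,r3:6,r4:5
  c3: issue ADD r1<-Add2  regs: r0:Mul1,r1:Add2,r2:Add1,r3:6,r4:5
  c4: stall  regs: r0:Mul1,r1:Add2,r2:Add1,r3:6,r4:5
  c5: stall  regs: r0:Mul1,r1:Add2,r2:Add1,r3:6,r4:5
  c6: CDB Mul1=7; stall  regs: r0:7,r1:Add2,r2:Add1,r3:6,r4:5
  c7: stall  regs: r0:7,r1:Add2,r2:Add1,r3:6,r4:5
  c8: CDB Add1=14; issue ADD r0<-Add1  regs: r0:Add1,r1:Add2,r2:14,r3:6,r4:5
  c9: CDB Add2=12; issue MUL r2<-Mul1  regs: r0:Add1,r1:12,r2:Mul1,r3:6,r4:5
  c10: CDB Add1=19; issue SUB r4<-Add1  regs: r0:19,r1:12,r2:Mul1,r3:6,r4:Add1
  c11: -  regs: r0:19,r1:12,r2:Mul1,r3:6,r4:Add1
  c12: -  regs: r0:19,r1:12,r2:Mul1,r3:6,r4:Add1

STATUS = TAG Add1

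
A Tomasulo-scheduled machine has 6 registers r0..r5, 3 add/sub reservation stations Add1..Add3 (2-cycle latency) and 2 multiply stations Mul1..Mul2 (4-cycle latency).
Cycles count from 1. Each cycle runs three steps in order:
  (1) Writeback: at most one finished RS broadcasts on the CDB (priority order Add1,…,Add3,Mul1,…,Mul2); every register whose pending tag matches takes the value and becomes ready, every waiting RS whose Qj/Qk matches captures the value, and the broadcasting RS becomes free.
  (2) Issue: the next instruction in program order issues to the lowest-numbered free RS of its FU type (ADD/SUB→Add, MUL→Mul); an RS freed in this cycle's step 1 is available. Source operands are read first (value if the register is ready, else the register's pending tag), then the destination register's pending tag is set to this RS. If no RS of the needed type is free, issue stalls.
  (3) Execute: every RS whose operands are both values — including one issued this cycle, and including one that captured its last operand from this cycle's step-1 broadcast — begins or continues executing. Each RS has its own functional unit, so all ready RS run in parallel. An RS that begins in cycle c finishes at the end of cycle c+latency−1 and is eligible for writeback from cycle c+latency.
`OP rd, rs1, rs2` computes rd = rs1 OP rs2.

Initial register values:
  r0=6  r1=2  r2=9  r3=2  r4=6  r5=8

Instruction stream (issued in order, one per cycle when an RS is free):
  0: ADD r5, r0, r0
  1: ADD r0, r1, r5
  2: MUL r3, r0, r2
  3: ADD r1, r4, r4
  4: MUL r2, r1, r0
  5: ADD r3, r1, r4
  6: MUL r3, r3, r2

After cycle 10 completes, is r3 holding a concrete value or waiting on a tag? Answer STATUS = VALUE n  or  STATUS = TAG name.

c1: issue ADD r5<-Add1 | r0:6,r1:2,r2:9,r3:2,r4:6,r5:Add1
c2: issue ADD r0<-Add2 | r0:Add2,r1:2,r2:9,r3:2,r4:6,r5:Add1
c3: CDB Add1=12; issue MUL r3<-Mul1 | r0:Add2,r1:2,r2:9,r3:Mul1,r4:6,r5:12
c4: issue ADD r1<-Add1 | r0:Add2,r1:Add1,r2:9,r3:Mul1,r4:6,r5:12
c5: CDB Add2=14; issue MUL r2<-Mul2 | r0:14,r1:Add1,r2:Mul2,r3:Mul1,r4:6,r5:12
c6: CDB Add1=12; issue ADD r3<-Add1 | r0:14,r1:12,r2:Mul2,r3:Add1,r4:6,r5:12
c7: stall | r0:14,r1:12,r2:Mul2,r3:Add1,r4:6,r5:12
c8: CDB Add1=18; stall | r0:14,r1:12,r2:Mul2,r3:18,r4:6,r5:12
c9: CDB Mul1=126; issue MUL r3<-Mul1 | r0:14,r1:12,r2:Mul2,r3:Mul1,r4:6,r5:12
c10: CDB Mul2=168 | r0:14,r1:12,r2:168,r3:Mul1,r4:6,r5:12

STATUS = TAG Mul1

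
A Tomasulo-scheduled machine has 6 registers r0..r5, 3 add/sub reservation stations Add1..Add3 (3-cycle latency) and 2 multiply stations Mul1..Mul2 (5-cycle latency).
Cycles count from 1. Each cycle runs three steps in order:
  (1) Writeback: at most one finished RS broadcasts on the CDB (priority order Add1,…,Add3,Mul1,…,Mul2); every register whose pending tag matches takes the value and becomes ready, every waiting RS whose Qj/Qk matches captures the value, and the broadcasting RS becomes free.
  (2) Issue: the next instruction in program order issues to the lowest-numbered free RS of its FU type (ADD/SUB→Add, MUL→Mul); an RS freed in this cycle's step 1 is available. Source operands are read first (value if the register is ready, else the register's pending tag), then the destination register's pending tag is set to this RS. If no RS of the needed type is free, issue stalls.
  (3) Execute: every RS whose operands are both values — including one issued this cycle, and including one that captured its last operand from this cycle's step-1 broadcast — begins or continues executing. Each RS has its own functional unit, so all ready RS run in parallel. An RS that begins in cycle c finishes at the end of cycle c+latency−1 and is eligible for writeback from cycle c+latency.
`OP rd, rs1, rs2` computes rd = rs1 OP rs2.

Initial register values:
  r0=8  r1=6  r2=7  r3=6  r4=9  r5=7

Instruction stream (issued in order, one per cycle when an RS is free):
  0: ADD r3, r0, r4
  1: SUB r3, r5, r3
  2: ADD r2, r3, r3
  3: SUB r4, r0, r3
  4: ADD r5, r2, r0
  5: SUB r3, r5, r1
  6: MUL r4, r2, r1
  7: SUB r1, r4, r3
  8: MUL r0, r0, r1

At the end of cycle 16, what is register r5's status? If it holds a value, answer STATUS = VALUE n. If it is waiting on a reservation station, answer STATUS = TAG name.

STATUS = VALUE -12

cycle 1: issue ADD r3<-Add1 // r0:8,r1:6,r2:7,r3:Add1,r4:9,r5:7
cycle 2: issue SUB r3<-Add2 // r0:8,r1:6,r2:7,r3:Add2,r4:9,r5:7
cycle 3: issue ADD r2<-Add3 // r0:8,r1:6,r2:Add3,r3:Add2,r4:9,r5:7
cycle 4: CDB Add1=17; issue SUB r4<-Add1 // r0:8,r1:6,r2:Add3,r3:Add2,r4:Add1,r5:7
cycle 5: stall // r0:8,r1:6,r2:Add3,r3:Add2,r4:Add1,r5:7
cycle 6: stall // r0:8,r1:6,r2:Add3,r3:Add2,r4:Add1,r5:7
cycle 7: CDB Add2=-10; issue ADD r5<-Add2 // r0:8,r1:6,r2:Add3,r3:-10,r4:Add1,r5:Add2
cycle 8: stall // r0:8,r1:6,r2:Add3,r3:-10,r4:Add1,r5:Add2
cycle 9: stall // r0:8,r1:6,r2:Add3,r3:-10,r4:Add1,r5:Add2
cycle 10: CDB Add1=18; issue SUB r3<-Add1 // r0:8,r1:6,r2:Add3,r3:Add1,r4:18,r5:Add2
cycle 11: CDB Add3=-20; issue MUL r4<-Mul1 // r0:8,r1:6,r2:-20,r3:Add1,r4:Mul1,r5:Add2
cycle 12: issue SUB r1<-Add3 // r0:8,r1:Add3,r2:-20,r3:Add1,r4:Mul1,r5:Add2
cycle 13: issue MUL r0<-Mul2 // r0:Mul2,r1:Add3,r2:-20,r3:Add1,r4:Mul1,r5:Add2
cycle 14: CDB Add2=-12 // r0:Mul2,r1:Add3,r2:-20,r3:Add1,r4:Mul1,r5:-12
cycle 15: - // r0:Mul2,r1:Add3,r2:-20,r3:Add1,r4:Mul1,r5:-12
cycle 16: CDB Mul1=-120 // r0:Mul2,r1:Add3,r2:-20,r3:Add1,r4:-120,r5:-12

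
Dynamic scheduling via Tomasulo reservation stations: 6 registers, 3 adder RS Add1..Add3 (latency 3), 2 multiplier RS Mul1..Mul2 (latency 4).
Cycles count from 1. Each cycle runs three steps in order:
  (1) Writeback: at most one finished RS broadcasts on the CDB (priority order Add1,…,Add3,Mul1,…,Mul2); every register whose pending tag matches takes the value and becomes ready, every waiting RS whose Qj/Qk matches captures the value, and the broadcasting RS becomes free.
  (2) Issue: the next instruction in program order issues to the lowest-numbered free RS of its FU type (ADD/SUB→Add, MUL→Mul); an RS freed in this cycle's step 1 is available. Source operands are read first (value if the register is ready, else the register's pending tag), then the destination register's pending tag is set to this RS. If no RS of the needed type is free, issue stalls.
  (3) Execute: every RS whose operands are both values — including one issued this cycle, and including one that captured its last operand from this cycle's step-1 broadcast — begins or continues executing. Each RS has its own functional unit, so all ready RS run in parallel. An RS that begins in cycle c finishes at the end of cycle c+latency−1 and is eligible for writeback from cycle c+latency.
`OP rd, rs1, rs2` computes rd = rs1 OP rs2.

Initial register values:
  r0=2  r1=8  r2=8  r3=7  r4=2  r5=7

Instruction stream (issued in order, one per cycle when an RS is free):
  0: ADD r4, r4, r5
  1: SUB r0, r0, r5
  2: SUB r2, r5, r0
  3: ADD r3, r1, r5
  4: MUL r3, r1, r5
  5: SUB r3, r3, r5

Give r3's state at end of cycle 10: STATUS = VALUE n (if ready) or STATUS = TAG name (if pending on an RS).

STATUS = TAG Add2

cycle 1: issue ADD r4<-Add1 // r0:2,r1:8,r2:8,r3:7,r4:Add1,r5:7
cycle 2: issue SUB r0<-Add2 // r0:Add2,r1:8,r2:8,r3:7,r4:Add1,r5:7
cycle 3: issue SUB r2<-Add3 // r0:Add2,r1:8,r2:Add3,r3:7,r4:Add1,r5:7
cycle 4: CDB Add1=9; issue ADD r3<-Add1 // r0:Add2,r1:8,r2:Add3,r3:Add1,r4:9,r5:7
cycle 5: CDB Add2=-5; issue MUL r3<-Mul1 // r0:-5,r1:8,r2:Add3,r3:Mul1,r4:9,r5:7
cycle 6: issue SUB r3<-Add2 // r0:-5,r1:8,r2:Add3,r3:Add2,r4:9,r5:7
cycle 7: CDB Add1=15 // r0:-5,r1:8,r2:Add3,r3:Add2,r4:9,r5:7
cycle 8: CDB Add3=12 // r0:-5,r1:8,r2:12,r3:Add2,r4:9,r5:7
cycle 9: CDB Mul1=56 // r0:-5,r1:8,r2:12,r3:Add2,r4:9,r5:7
cycle 10: - // r0:-5,r1:8,r2:12,r3:Add2,r4:9,r5:7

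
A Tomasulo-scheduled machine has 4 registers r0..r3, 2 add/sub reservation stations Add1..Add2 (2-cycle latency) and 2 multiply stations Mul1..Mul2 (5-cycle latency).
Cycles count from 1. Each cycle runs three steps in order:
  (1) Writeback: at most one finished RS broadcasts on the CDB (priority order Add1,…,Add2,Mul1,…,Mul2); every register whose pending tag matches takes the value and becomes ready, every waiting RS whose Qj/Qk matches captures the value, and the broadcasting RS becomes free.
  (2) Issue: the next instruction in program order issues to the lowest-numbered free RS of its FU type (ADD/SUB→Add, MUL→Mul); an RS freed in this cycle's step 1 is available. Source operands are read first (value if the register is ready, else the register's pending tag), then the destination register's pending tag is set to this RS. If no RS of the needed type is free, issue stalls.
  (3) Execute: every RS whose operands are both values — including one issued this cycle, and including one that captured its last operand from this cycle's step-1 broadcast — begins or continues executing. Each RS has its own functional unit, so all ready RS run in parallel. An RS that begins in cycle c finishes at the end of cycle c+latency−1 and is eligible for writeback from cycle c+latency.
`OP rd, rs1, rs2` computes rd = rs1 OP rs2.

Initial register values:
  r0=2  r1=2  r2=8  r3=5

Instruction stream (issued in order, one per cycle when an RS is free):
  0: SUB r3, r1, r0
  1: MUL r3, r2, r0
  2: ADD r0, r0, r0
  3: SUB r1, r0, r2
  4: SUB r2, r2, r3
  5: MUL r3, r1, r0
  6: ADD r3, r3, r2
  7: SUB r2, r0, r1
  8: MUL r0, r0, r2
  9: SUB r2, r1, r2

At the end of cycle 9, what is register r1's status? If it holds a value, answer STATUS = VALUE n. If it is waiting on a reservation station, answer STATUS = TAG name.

  c1: issue SUB r3<-Add1  regs: r0:2,r1:2,r2:8,r3:Add1
  c2: issue MUL r3<-Mul1  regs: r0:2,r1:2,r2:8,r3:Mul1
  c3: CDB Add1=0; issue ADD r0<-Add1  regs: r0:Add1,r1:2,r2:8,r3:Mul1
  c4: issue SUB r1<-Add2  regs: r0:Add1,r1:Add2,r2:8,r3:Mul1
  c5: CDB Add1=4; issue SUB r2<-Add1  regs: r0:4,r1:Add2,r2:Add1,r3:Mul1
  c6: issue MUL r3<-Mul2  regs: r0:4,r1:Add2,r2:Add1,r3:Mul2
  c7: CDB Add2=-4; issue ADD r3<-Add2  regs: r0:4,r1:-4,r2:Add1,r3:Add2
  c8: CDB Mul1=16; stall  regs: r0:4,r1:-4,r2:Add1,r3:Add2
  c9: stall  regs: r0:4,r1:-4,r2:Add1,r3:Add2

STATUS = VALUE -4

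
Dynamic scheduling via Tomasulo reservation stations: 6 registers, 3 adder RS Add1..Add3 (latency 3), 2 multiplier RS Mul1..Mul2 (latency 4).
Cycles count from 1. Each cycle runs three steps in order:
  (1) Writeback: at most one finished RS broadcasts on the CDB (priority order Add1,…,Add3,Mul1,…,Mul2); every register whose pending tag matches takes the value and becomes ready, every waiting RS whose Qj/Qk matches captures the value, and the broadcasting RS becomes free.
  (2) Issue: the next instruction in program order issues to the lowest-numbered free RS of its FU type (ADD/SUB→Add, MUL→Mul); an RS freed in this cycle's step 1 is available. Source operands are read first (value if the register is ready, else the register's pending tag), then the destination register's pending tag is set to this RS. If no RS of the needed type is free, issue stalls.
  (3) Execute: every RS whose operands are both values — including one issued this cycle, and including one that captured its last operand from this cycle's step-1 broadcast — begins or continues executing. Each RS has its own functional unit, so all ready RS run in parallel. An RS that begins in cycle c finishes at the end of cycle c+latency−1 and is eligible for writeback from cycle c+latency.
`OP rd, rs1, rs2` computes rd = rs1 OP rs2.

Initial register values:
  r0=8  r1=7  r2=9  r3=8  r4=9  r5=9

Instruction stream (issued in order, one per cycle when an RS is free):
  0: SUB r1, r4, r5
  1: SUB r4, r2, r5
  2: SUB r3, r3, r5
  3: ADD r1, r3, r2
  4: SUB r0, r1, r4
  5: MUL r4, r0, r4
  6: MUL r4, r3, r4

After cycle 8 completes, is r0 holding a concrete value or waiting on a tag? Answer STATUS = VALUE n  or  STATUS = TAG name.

STATUS = TAG Add2

c1: issue SUB r1<-Add1 | r0:8,r1:Add1,r2:9,r3:8,r4:9,r5:9
c2: issue SUB r4<-Add2 | r0:8,r1:Add1,r2:9,r3:8,r4:Add2,r5:9
c3: issue SUB r3<-Add3 | r0:8,r1:Add1,r2:9,r3:Add3,r4:Add2,r5:9
c4: CDB Add1=0; issue ADD r1<-Add1 | r0:8,r1:Add1,r2:9,r3:Add3,r4:Add2,r5:9
c5: CDB Add2=0; issue SUB r0<-Add2 | r0:Add2,r1:Add1,r2:9,r3:Add3,r4:0,r5:9
c6: CDB Add3=-1; issue MUL r4<-Mul1 | r0:Add2,r1:Add1,r2:9,r3:-1,r4:Mul1,r5:9
c7: issue MUL r4<-Mul2 | r0:Add2,r1:Add1,r2:9,r3:-1,r4:Mul2,r5:9
c8: - | r0:Add2,r1:Add1,r2:9,r3:-1,r4:Mul2,r5:9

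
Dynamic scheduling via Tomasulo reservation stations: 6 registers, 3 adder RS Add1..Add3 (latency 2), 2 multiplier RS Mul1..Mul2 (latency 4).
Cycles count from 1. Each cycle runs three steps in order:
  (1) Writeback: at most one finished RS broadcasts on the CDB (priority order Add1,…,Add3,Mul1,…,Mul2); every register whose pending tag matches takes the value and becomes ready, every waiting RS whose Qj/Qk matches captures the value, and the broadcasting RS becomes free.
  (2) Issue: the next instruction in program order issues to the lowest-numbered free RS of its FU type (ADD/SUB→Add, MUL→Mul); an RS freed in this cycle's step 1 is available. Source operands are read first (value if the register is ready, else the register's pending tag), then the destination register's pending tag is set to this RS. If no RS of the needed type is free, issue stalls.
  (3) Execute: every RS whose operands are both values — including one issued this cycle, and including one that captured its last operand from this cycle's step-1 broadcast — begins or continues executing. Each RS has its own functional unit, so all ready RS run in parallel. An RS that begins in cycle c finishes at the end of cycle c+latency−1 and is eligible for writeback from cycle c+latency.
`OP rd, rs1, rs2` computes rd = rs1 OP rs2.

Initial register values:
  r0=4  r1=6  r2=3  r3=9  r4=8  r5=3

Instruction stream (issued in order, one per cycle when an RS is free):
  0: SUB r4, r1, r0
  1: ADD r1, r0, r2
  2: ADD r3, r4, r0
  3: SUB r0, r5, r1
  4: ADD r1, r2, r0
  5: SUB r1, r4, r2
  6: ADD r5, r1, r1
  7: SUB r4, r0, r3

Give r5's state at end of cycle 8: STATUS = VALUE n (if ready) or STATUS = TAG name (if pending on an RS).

  c1: issue SUB r4<-Add1  regs: r0:4,r1:6,r2:3,r3:9,r4:Add1,r5:3
  c2: issue ADD r1<-Add2  regs: r0:4,r1:Add2,r2:3,r3:9,r4:Add1,r5:3
  c3: CDB Add1=2; issue ADD r3<-Add1  regs: r0:4,r1:Add2,r2:3,r3:Add1,r4:2,r5:3
  c4: CDB Add2=7; issue SUB r0<-Add2  regs: r0:Add2,r1:7,r2:3,r3:Add1,r4:2,r5:3
  c5: CDB Add1=6; issue ADD r1<-Add1  regs: r0:Add2,r1:Add1,r2:3,r3:6,r4:2,r5:3
  c6: CDB Add2=-4; issue SUB r1<-Add2  regs: r0:-4,r1:Add2,r2:3,r3:6,r4:2,r5:3
  c7: issue ADD r5<-Add3  regs: r0:-4,r1:Add2,r2:3,r3:6,r4:2,r5:Add3
  c8: CDB Add1=-1; issue SUB r4<-Add1  regs: r0:-4,r1:Add2,r2:3,r3:6,r4:Add1,r5:Add3

STATUS = TAG Add3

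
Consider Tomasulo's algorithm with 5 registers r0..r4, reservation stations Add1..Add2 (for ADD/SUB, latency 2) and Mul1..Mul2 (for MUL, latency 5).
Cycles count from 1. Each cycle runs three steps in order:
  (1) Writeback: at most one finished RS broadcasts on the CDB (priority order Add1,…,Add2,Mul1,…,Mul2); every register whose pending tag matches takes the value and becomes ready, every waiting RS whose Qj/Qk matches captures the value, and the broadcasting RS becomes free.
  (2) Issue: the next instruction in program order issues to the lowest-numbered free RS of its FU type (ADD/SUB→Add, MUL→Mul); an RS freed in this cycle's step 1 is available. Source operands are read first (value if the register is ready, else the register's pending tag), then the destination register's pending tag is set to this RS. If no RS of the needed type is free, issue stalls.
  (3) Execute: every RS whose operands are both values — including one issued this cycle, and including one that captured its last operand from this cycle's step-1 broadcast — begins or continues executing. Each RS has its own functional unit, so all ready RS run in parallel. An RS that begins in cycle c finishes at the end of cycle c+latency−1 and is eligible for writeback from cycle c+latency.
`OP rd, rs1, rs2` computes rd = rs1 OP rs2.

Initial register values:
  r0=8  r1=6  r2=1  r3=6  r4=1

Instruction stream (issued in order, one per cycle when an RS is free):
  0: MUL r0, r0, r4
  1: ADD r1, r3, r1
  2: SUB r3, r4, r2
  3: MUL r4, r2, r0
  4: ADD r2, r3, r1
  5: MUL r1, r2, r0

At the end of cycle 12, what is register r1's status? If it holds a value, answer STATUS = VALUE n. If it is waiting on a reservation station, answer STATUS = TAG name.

  c1: issue MUL r0<-Mul1  regs: r0:Mul1,r1:6,r2:1,r3:6,r4:1
  c2: issue ADD r1<-Add1  regs: r0:Mul1,r1:Add1,r2:1,r3:6,r4:1
  c3: issue SUB r3<-Add2  regs: r0:Mul1,r1:Add1,r2:1,r3:Add2,r4:1
  c4: CDB Add1=12; issue MUL r4<-Mul2  regs: r0:Mul1,r1:12,r2:1,r3:Add2,r4:Mul2
  c5: CDB Add2=0; issue ADD r2<-Add1  regs: r0:Mul1,r1:12,r2:Add1,r3:0,r4:Mul2
  c6: CDB Mul1=8; issue MUL r1<-Mul1  regs: r0:8,r1:Mul1,r2:Add1,r3:0,r4:Mul2
  c7: CDB Add1=12  regs: r0:8,r1:Mul1,r2:12,r3:0,r4:Mul2
  c8: -  regs: r0:8,r1:Mul1,r2:12,r3:0,r4:Mul2
  c9: -  regs: r0:8,r1:Mul1,r2:12,r3:0,r4:Mul2
  c10: -  regs: r0:8,r1:Mul1,r2:12,r3:0,r4:Mul2
  c11: CDB Mul2=8  regs: r0:8,r1:Mul1,r2:12,r3:0,r4:8
  c12: CDB Mul1=96  regs: r0:8,r1:96,r2:12,r3:0,r4:8

STATUS = VALUE 96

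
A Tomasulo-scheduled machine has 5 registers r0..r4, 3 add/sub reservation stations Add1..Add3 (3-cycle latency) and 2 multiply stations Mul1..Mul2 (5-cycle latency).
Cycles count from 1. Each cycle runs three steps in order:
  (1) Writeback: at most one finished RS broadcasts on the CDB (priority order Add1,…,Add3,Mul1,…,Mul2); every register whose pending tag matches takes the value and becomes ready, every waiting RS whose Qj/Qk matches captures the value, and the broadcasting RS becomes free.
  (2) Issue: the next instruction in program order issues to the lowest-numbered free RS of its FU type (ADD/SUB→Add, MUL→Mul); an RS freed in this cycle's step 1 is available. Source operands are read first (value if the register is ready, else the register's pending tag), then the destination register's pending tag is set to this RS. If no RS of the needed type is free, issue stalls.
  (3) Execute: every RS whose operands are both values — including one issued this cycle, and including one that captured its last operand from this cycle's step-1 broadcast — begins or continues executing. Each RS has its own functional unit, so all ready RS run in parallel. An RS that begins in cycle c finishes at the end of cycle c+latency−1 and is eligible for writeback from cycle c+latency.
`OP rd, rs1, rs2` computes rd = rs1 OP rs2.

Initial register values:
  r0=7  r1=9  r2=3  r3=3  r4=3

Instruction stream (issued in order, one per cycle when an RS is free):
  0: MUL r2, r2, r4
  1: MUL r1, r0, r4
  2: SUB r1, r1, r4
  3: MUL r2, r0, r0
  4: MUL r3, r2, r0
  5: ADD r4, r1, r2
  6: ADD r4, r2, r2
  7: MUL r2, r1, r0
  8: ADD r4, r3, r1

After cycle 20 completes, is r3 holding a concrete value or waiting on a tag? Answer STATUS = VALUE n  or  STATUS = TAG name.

STATUS = VALUE 343

cycle 1: issue MUL r2<-Mul1 // r0:7,r1:9,r2:Mul1,r3:3,r4:3
cycle 2: issue MUL r1<-Mul2 // r0:7,r1:Mul2,r2:Mul1,r3:3,r4:3
cycle 3: issue SUB r1<-Add1 // r0:7,r1:Add1,r2:Mul1,r3:3,r4:3
cycle 4: stall // r0:7,r1:Add1,r2:Mul1,r3:3,r4:3
cycle 5: stall // r0:7,r1:Add1,r2:Mul1,r3:3,r4:3
cycle 6: CDB Mul1=9; issue MUL r2<-Mul1 // r0:7,r1:Add1,r2:Mul1,r3:3,r4:3
cycle 7: CDB Mul2=21; issue MUL r3<-Mul2 // r0:7,r1:Add1,r2:Mul1,r3:Mul2,r4:3
cycle 8: issue ADD r4<-Add2 // r0:7,r1:Add1,r2:Mul1,r3:Mul2,r4:Add2
cycle 9: issue ADD r4<-Add3 // r0:7,r1:Add1,r2:Mul1,r3:Mul2,r4:Add3
cycle 10: CDB Add1=18; stall // r0:7,r1:18,r2:Mul1,r3:Mul2,r4:Add3
cycle 11: CDB Mul1=49; issue MUL r2<-Mul1 // r0:7,r1:18,r2:Mul1,r3:Mul2,r4:Add3
cycle 12: issue ADD r4<-Add1 // r0:7,r1:18,r2:Mul1,r3:Mul2,r4:Add1
cycle 13: - // r0:7,r1:18,r2:Mul1,r3:Mul2,r4:Add1
cycle 14: CDB Add2=67 // r0:7,r1:18,r2:Mul1,r3:Mul2,r4:Add1
cycle 15: CDB Add3=98 // r0:7,r1:18,r2:Mul1,r3:Mul2,r4:Add1
cycle 16: CDB Mul1=126 // r0:7,r1:18,r2:126,r3:Mul2,r4:Add1
cycle 17: CDB Mul2=343 // r0:7,r1:18,r2:126,r3:343,r4:Add1
cycle 18: - // r0:7,r1:18,r2:126,r3:343,r4:Add1
cycle 19: - // r0:7,r1:18,r2:126,r3:343,r4:Add1
cycle 20: CDB Add1=361 // r0:7,r1:18,r2:126,r3:343,r4:361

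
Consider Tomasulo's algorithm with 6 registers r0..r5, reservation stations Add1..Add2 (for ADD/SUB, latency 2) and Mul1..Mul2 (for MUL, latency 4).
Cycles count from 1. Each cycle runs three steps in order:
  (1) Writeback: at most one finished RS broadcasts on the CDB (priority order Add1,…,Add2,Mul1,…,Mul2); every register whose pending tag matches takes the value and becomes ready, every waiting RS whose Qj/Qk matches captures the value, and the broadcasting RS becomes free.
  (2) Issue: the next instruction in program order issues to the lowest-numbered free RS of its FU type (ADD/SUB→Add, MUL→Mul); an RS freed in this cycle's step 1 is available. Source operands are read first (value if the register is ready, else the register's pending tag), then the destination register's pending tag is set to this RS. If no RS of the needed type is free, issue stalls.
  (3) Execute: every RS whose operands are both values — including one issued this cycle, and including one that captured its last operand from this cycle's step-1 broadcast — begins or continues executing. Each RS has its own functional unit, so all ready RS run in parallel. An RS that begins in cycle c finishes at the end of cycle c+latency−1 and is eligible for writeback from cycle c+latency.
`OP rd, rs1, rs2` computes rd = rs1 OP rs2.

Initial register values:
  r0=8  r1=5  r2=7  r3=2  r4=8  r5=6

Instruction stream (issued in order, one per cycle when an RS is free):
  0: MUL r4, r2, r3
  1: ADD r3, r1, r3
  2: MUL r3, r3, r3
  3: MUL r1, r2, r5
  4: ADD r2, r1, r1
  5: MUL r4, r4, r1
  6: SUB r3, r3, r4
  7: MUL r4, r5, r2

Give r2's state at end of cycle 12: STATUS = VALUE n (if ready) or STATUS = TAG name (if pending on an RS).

cycle 1: issue MUL r4<-Mul1 // r0:8,r1:5,r2:7,r3:2,r4:Mul1,r5:6
cycle 2: issue ADD r3<-Add1 // r0:8,r1:5,r2:7,r3:Add1,r4:Mul1,r5:6
cycle 3: issue MUL r3<-Mul2 // r0:8,r1:5,r2:7,r3:Mul2,r4:Mul1,r5:6
cycle 4: CDB Add1=7; stall // r0:8,r1:5,r2:7,r3:Mul2,r4:Mul1,r5:6
cycle 5: CDB Mul1=14; issue MUL r1<-Mul1 // r0:8,r1:Mul1,r2:7,r3:Mul2,r4:14,r5:6
cycle 6: issue ADD r2<-Add1 // r0:8,r1:Mul1,r2:Add1,r3:Mul2,r4:14,r5:6
cycle 7: stall // r0:8,r1:Mul1,r2:Add1,r3:Mul2,r4:14,r5:6
cycle 8: CDB Mul2=49; issue MUL r4<-Mul2 // r0:8,r1:Mul1,r2:Add1,r3:49,r4:Mul2,r5:6
cycle 9: CDB Mul1=42; issue SUB r3<-Add2 // r0:8,r1:42,r2:Add1,r3:Add2,r4:Mul2,r5:6
cycle 10: issue MUL r4<-Mul1 // r0:8,r1:42,r2:Add1,r3:Add2,r4:Mul1,r5:6
cycle 11: CDB Add1=84 // r0:8,r1:42,r2:84,r3:Add2,r4:Mul1,r5:6
cycle 12: - // r0:8,r1:42,r2:84,r3:Add2,r4:Mul1,r5:6

STATUS = VALUE 84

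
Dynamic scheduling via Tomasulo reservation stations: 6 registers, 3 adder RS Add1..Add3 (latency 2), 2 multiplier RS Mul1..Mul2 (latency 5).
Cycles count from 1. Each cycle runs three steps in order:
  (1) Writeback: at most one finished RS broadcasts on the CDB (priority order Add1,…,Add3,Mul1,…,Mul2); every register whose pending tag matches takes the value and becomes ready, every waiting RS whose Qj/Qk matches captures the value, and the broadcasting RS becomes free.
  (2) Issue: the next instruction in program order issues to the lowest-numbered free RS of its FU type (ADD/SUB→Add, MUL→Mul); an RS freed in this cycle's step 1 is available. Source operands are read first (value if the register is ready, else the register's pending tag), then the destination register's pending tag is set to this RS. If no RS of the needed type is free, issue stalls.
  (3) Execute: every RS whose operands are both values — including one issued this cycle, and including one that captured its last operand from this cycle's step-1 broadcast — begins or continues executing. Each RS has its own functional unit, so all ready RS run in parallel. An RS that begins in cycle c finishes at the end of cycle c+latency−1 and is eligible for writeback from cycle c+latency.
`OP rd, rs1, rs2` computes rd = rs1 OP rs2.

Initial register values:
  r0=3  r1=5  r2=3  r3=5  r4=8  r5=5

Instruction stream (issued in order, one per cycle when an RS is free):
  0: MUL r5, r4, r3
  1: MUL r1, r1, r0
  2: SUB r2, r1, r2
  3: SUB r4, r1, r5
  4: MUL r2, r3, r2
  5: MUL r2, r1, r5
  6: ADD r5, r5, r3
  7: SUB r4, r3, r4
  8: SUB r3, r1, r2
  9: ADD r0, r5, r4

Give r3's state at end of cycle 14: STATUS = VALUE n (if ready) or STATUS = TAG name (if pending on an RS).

  c1: issue MUL r5<-Mul1  regs: r0:3,r1:5,r2:3,r3:5,r4:8,r5:Mul1
  c2: issue MUL r1<-Mul2  regs: r0:3,r1:Mul2,r2:3,r3:5,r4:8,r5:Mul1
  c3: issue SUB r2<-Add1  regs: r0:3,r1:Mul2,r2:Add1,r3:5,r4:8,r5:Mul1
  c4: issue SUB r4<-Add2  regs: r0:3,r1:Mul2,r2:Add1,r3:5,r4:Add2,r5:Mul1
  c5: stall  regs: r0:3,r1:Mul2,r2:Add1,r3:5,r4:Add2,r5:Mul1
  c6: CDB Mul1=40; issue MUL r2<-Mul1  regs: r0:3,r1:Mul2,r2:Mul1,r3:5,r4:Add2,r5:40
  c7: CDB Mul2=15; issue MUL r2<-Mul2  regs: r0:3,r1:15,r2:Mul2,r3:5,r4:Add2,r5:40
  c8: issue ADD r5<-Add3  regs: r0:3,r1:15,r2:Mul2,r3:5,r4:Add2,r5:Add3
  c9: CDB Add1=12; issue SUB r4<-Add1  regs: r0:3,r1:15,r2:Mul2,r3:5,r4:Add1,r5:Add3
  c10: CDB Add2=-25; issue SUB r3<-Add2  regs: r0:3,r1:15,r2:Mul2,r3:Add2,r4:Add1,r5:Add3
  c11: CDB Add3=45; issue ADD r0<-Add3  regs: r0:Add3,r1:15,r2:Mul2,r3:Add2,r4:Add1,r5:45
  c12: CDB Add1=30  regs: r0:Add3,r1:15,r2:Mul2,r3:Add2,r4:30,r5:45
  c13: CDB Mul2=600  regs: r0:Add3,r1:15,r2:600,r3:Add2,r4:30,r5:45
  c14: CDB Add3=75  regs: r0:75,r1:15,r2:600,r3:Add2,r4:30,r5:45

STATUS = TAG Add2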